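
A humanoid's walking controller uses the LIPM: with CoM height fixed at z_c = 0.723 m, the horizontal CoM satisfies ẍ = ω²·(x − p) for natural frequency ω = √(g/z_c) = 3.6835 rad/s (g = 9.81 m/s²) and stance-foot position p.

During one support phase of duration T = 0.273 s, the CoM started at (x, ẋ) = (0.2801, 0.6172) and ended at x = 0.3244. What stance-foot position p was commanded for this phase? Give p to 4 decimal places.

p = 0.5604

ωT = 3.6835·0.273 = 1.005596; cosh(ωT) = 1.549681, sinh(ωT) = 1.183854
x(T) = p + (x₀−p)·cosh(ωT) + (ẋ₀/ω)·sinh(ωT) ⇒ p·(1 − cosh) = x(T) − x₀·cosh − (ẋ₀/ω)·sinh
numerator   = 0.3244 − (0.2801)·1.549681 − (0.6172/3.6835)·1.183854 = -0.308030
denominator = 1 − 1.549681 = -0.549681
p = -0.308030 / -0.549681 = 0.5604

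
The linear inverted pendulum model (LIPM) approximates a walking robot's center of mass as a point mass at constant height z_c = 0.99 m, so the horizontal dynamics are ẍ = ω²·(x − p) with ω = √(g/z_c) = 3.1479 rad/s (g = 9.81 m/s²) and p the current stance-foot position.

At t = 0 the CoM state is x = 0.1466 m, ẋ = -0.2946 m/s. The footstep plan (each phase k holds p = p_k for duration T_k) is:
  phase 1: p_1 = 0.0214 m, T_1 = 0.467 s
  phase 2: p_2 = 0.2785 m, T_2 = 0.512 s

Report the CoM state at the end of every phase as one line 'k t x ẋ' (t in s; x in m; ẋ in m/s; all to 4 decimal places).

phase 1: p=0.0214, T=0.467, ωT=1.470069, cosh=2.289723, sinh=2.059814; start (x,ẋ)=(0.146600, -0.294600) → end (x,ẋ)=(0.115303, 0.137255)
phase 2: p=0.2785, T=0.512, ωT=1.611725, cosh=2.605495, sinh=2.405952; start (x,ẋ)=(0.115303, 0.137255) → end (x,ẋ)=(-0.041804, -0.878385)

1 0.4670 0.1153 0.1373
2 0.9790 -0.0418 -0.8784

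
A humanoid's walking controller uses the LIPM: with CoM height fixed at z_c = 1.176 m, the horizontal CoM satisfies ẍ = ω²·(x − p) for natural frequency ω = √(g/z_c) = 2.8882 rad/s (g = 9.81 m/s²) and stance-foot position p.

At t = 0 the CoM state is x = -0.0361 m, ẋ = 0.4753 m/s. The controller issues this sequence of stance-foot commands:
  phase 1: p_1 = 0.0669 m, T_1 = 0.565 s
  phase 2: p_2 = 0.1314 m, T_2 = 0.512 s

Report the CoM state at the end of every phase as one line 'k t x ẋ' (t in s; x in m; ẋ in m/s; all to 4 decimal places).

phase 1: p=0.0669, T=0.565, ωT=1.631833, cosh=2.654405, sinh=2.458834; start (x,ẋ)=(-0.036100, 0.475300) → end (x,ẋ)=(0.198137, 0.530173)
phase 2: p=0.1314, T=0.512, ωT=1.478758, cosh=2.307708, sinh=2.079787; start (x,ẋ)=(0.198137, 0.530173) → end (x,ẋ)=(0.667187, 1.624365)

1 0.5650 0.1981 0.5302
2 1.0770 0.6672 1.6244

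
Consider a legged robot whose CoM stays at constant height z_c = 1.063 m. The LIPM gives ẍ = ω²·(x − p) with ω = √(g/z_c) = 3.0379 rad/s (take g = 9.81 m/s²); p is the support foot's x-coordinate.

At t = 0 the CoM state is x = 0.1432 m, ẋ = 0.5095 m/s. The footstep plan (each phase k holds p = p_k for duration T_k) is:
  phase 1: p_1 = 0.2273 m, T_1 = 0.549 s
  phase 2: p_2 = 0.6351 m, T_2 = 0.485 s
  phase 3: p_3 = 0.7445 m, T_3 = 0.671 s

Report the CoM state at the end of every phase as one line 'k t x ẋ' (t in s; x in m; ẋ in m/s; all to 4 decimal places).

phase 1: p=0.2273, T=0.549, ωT=1.667807, cosh=2.744596, sinh=2.555936; start (x,ẋ)=(0.143200, 0.509500) → end (x,ẋ)=(0.425147, 0.745362)
phase 2: p=0.6351, T=0.485, ωT=1.473381, cosh=2.296558, sinh=2.067409; start (x,ẋ)=(0.425147, 0.745362) → end (x,ẋ)=(0.660179, 0.393141)
phase 3: p=0.7445, T=0.671, ωT=2.038431, cosh=3.904392, sinh=3.774159; start (x,ẋ)=(0.660179, 0.393141) → end (x,ẋ)=(0.903699, 0.568191)

1 0.5490 0.4251 0.7454
2 1.0340 0.6602 0.3931
3 1.7050 0.9037 0.5682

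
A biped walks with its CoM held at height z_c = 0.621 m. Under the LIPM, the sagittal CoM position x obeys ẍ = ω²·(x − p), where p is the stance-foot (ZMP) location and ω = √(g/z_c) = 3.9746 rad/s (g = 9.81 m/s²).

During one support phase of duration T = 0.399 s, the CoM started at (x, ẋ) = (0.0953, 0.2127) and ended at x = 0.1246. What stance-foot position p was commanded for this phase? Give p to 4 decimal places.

ωT = 3.9746·0.399 = 1.585865; cosh(ωT) = 2.544143, sinh(ωT) = 2.339373
x(T) = p + (x₀−p)·cosh(ωT) + (ẋ₀/ω)·sinh(ωT) ⇒ p·(1 − cosh) = x(T) − x₀·cosh − (ẋ₀/ω)·sinh
numerator   = 0.1246 − (0.0953)·2.544143 − (0.2127/3.9746)·2.339373 = -0.243048
denominator = 1 − 2.544143 = -1.544143
p = -0.243048 / -1.544143 = 0.1574

p = 0.1574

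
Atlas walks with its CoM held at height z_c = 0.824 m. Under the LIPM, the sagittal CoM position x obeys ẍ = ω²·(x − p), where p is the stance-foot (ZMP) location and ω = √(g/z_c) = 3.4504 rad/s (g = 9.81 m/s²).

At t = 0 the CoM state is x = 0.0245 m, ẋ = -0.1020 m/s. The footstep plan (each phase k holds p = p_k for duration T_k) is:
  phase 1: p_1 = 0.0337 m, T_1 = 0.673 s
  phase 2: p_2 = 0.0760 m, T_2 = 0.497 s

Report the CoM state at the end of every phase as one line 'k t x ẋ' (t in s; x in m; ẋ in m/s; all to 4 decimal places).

1 0.6730 -0.1629 -0.6854
2 1.1700 -1.1431 -4.1815

phase 1: p=0.0337, T=0.673, ωT=2.322119, cosh=5.147664, sinh=5.049598; start (x,ẋ)=(0.024500, -0.102000) → end (x,ẋ)=(-0.162934, -0.685354)
phase 2: p=0.0760, T=0.497, ωT=1.714849, cosh=2.867913, sinh=2.687922; start (x,ẋ)=(-0.162934, -0.685354) → end (x,ẋ)=(-1.143144, -4.181505)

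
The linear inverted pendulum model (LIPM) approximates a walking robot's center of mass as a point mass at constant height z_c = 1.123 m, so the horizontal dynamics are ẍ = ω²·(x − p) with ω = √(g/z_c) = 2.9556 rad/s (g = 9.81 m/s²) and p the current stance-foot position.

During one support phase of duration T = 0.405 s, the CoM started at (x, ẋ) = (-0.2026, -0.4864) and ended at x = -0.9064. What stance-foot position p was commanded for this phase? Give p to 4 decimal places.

p = 0.3634

ωT = 2.9556·0.405 = 1.197018; cosh(ωT) = 1.806162, sinh(ωT) = 1.504069
x(T) = p + (x₀−p)·cosh(ωT) + (ẋ₀/ω)·sinh(ωT) ⇒ p·(1 − cosh) = x(T) − x₀·cosh − (ẋ₀/ω)·sinh
numerator   = -0.9064 − (-0.2026)·1.806162 − (-0.4864/2.9556)·1.504069 = -0.292948
denominator = 1 − 1.806162 = -0.806162
p = -0.292948 / -0.806162 = 0.3634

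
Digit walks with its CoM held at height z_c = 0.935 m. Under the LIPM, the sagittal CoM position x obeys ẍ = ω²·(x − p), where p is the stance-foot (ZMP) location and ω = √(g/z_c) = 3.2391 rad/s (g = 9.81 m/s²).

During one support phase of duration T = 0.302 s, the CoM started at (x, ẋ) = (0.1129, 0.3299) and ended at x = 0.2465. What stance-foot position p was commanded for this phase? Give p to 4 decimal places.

ωT = 3.2391·0.302 = 0.978208; cosh(ωT) = 1.517835, sinh(ωT) = 1.141851
x(T) = p + (x₀−p)·cosh(ωT) + (ẋ₀/ω)·sinh(ωT) ⇒ p·(1 − cosh) = x(T) − x₀·cosh − (ẋ₀/ω)·sinh
numerator   = 0.2465 − (0.1129)·1.517835 − (0.3299/3.2391)·1.141851 = -0.041160
denominator = 1 − 1.517835 = -0.517835
p = -0.041160 / -0.517835 = 0.0795

p = 0.0795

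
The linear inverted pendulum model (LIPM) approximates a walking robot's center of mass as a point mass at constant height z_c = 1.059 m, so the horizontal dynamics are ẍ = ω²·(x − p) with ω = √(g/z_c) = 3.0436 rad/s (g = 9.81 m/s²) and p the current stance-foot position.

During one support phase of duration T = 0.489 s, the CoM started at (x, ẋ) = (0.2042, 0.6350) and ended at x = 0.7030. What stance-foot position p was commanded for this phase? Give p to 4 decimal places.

ωT = 3.0436·0.489 = 1.488320; cosh(ωT) = 2.327700, sinh(ωT) = 2.101949
x(T) = p + (x₀−p)·cosh(ωT) + (ẋ₀/ω)·sinh(ωT) ⇒ p·(1 − cosh) = x(T) − x₀·cosh − (ẋ₀/ω)·sinh
numerator   = 0.7030 − (0.2042)·2.327700 − (0.6350/3.0436)·2.101949 = -0.210855
denominator = 1 − 2.327700 = -1.327700
p = -0.210855 / -1.327700 = 0.1588

p = 0.1588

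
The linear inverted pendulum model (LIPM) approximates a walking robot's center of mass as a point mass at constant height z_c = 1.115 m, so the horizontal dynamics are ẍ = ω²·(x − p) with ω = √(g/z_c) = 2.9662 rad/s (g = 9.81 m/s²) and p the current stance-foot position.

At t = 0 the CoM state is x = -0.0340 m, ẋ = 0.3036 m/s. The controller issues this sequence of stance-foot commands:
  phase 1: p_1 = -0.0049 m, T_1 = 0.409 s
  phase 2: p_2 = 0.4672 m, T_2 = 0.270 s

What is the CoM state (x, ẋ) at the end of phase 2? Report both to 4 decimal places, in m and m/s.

phase 1: p=-0.0049, T=0.409, ωT=1.213176, cosh=1.830702, sinh=1.533450; start (x,ẋ)=(-0.034000, 0.303600) → end (x,ẋ)=(0.098780, 0.423439)
phase 2: p=0.4672, T=0.270, ωT=0.800874, cosh=1.338212, sinh=0.889275; start (x,ẋ)=(0.098780, 0.423439) → end (x,ẋ)=(0.101124, -0.405155)

x = 0.1011, ẋ = -0.4052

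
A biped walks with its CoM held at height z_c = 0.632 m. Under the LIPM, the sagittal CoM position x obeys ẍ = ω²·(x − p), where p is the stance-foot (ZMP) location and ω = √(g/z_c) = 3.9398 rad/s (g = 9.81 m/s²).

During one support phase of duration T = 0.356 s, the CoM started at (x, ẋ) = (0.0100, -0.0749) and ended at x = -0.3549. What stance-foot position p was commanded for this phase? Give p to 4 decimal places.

ωT = 3.9398·0.356 = 1.402569; cosh(ωT) = 2.155797, sinh(ωT) = 1.909833
x(T) = p + (x₀−p)·cosh(ωT) + (ẋ₀/ω)·sinh(ωT) ⇒ p·(1 − cosh) = x(T) − x₀·cosh − (ẋ₀/ω)·sinh
numerator   = -0.3549 − (0.0100)·2.155797 − (-0.0749/3.9398)·1.909833 = -0.340150
denominator = 1 − 2.155797 = -1.155797
p = -0.340150 / -1.155797 = 0.2943

p = 0.2943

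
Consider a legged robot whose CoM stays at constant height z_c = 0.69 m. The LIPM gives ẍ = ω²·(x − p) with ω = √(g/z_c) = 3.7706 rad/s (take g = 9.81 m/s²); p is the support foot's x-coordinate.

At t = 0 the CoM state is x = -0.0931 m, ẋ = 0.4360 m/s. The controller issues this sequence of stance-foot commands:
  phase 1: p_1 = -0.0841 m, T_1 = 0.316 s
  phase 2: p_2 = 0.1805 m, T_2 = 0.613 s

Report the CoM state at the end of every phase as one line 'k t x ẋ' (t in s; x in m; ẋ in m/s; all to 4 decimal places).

1 0.3160 0.0725 0.7332
2 0.9290 0.6015 1.7005

phase 1: p=-0.0841, T=0.316, ωT=1.191510, cosh=1.797905, sinh=1.494142; start (x,ẋ)=(-0.093100, 0.436000) → end (x,ẋ)=(0.072489, 0.733182)
phase 2: p=0.1805, T=0.613, ωT=2.311378, cosh=5.093720, sinh=4.994595; start (x,ẋ)=(0.072489, 0.733182) → end (x,ẋ)=(0.601505, 1.700489)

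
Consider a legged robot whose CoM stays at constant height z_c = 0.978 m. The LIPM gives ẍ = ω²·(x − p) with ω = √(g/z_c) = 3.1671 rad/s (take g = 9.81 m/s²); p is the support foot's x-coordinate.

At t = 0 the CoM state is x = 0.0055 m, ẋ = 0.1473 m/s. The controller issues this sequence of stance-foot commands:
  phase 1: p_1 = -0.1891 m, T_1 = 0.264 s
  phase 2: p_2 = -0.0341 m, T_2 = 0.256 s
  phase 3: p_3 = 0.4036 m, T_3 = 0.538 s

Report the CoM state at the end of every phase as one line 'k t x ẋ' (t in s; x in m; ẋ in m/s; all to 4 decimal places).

1 0.2640 0.1212 0.7793
2 0.5200 0.3971 1.4937
3 1.0580 1.6382 4.1856

phase 1: p=-0.1891, T=0.264, ωT=0.836114, cosh=1.370388, sinh=0.936996; start (x,ẋ)=(0.005500, 0.147300) → end (x,ẋ)=(0.121157, 0.779345)
phase 2: p=-0.0341, T=0.256, ωT=0.810778, cosh=1.347084, sinh=0.902572; start (x,ẋ)=(0.121157, 0.779345) → end (x,ẋ)=(0.397145, 1.493651)
phase 3: p=0.4036, T=0.538, ωT=1.703900, cosh=2.838654, sinh=2.656682; start (x,ẋ)=(0.397145, 1.493651) → end (x,ẋ)=(1.638205, 4.185643)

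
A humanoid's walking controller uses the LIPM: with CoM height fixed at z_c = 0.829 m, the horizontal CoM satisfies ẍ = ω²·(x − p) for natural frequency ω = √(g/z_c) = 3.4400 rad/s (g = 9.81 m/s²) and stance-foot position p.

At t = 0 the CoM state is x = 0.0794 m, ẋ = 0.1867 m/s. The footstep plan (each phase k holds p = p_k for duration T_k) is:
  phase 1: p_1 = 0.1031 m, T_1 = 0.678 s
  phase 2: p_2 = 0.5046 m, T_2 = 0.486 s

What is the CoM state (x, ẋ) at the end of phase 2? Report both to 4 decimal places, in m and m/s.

phase 1: p=0.1031, T=0.678, ωT=2.332320, cosh=5.199442, sinh=5.102372; start (x,ẋ)=(0.079400, 0.186700) → end (x,ẋ)=(0.256796, 0.554750)
phase 2: p=0.5046, T=0.486, ωT=1.671840, cosh=2.754926, sinh=2.567025; start (x,ẋ)=(0.256796, 0.554750) → end (x,ẋ)=(0.235887, -0.659959)

x = 0.2359, ẋ = -0.6600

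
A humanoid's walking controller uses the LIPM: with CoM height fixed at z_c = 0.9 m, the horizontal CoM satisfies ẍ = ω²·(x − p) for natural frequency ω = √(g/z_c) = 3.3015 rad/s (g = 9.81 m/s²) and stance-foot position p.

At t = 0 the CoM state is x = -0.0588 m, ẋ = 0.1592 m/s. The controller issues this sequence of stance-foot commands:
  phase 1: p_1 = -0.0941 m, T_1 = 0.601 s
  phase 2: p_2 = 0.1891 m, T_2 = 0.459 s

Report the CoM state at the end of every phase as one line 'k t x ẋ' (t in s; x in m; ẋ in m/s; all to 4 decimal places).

phase 1: p=-0.0941, T=0.601, ωT=1.984201, cosh=3.705364, sinh=3.567874; start (x,ẋ)=(-0.058800, 0.159200) → end (x,ẋ)=(0.208744, 1.005704)
phase 2: p=0.1891, T=0.459, ωT=1.515389, cosh=2.385456, sinh=2.165733; start (x,ẋ)=(0.208744, 1.005704) → end (x,ẋ)=(0.895687, 2.539522)

1 0.6010 0.2087 1.0057
2 1.0600 0.8957 2.5395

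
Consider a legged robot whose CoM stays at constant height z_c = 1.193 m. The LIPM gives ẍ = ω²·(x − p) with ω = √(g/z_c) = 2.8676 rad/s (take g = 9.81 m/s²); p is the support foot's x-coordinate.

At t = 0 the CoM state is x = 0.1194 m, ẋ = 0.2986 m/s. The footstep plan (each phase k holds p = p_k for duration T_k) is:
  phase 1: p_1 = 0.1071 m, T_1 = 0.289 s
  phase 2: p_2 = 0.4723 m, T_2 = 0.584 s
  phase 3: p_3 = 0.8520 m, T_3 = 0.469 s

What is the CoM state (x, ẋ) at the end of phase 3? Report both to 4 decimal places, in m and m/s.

x = -0.9450, ẋ = -4.8127

phase 1: p=0.1071, T=0.289, ωT=0.828736, cosh=1.363512, sinh=0.926911; start (x,ẋ)=(0.119400, 0.298600) → end (x,ẋ)=(0.220389, 0.439838)
phase 2: p=0.4723, T=0.584, ωT=1.674678, cosh=2.762223, sinh=2.574855; start (x,ẋ)=(0.220389, 0.439838) → end (x,ẋ)=(0.171403, -0.645090)
phase 3: p=0.8520, T=0.469, ωT=1.344904, cosh=2.049192, sinh=1.788628; start (x,ẋ)=(0.171403, -0.645090) → end (x,ẋ)=(-0.945040, -4.812741)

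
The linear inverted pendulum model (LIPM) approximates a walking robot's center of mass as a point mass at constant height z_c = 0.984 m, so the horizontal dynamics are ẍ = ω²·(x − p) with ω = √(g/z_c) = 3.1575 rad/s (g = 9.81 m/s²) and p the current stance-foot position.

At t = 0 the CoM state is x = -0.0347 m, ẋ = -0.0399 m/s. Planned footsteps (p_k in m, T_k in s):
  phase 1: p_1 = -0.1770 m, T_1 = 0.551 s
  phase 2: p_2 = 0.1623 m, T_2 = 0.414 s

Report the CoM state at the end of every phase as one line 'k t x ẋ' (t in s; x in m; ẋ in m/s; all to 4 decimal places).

1 0.5510 0.2059 1.1231
2 0.9650 0.8579 2.4630

phase 1: p=-0.1770, T=0.551, ωT=1.739783, cosh=2.935831, sinh=2.760273; start (x,ẋ)=(-0.034700, -0.039900) → end (x,ẋ)=(0.205888, 1.123085)
phase 2: p=0.1623, T=0.414, ωT=1.307205, cosh=1.983202, sinh=1.712627; start (x,ẋ)=(0.205888, 1.123085) → end (x,ẋ)=(0.857905, 2.463014)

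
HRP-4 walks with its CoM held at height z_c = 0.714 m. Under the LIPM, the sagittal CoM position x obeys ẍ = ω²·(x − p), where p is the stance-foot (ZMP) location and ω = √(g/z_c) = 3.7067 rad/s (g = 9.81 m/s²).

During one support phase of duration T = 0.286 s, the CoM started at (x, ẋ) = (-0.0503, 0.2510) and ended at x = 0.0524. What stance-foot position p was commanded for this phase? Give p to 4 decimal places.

p = -0.0774

ωT = 3.7067·0.286 = 1.060116; cosh(ωT) = 1.616561, sinh(ωT) = 1.270145
x(T) = p + (x₀−p)·cosh(ωT) + (ẋ₀/ω)·sinh(ωT) ⇒ p·(1 − cosh) = x(T) − x₀·cosh − (ẋ₀/ω)·sinh
numerator   = 0.0524 − (-0.0503)·1.616561 − (0.2510/3.7067)·1.270145 = 0.047705
denominator = 1 − 1.616561 = -0.616561
p = 0.047705 / -0.616561 = -0.0774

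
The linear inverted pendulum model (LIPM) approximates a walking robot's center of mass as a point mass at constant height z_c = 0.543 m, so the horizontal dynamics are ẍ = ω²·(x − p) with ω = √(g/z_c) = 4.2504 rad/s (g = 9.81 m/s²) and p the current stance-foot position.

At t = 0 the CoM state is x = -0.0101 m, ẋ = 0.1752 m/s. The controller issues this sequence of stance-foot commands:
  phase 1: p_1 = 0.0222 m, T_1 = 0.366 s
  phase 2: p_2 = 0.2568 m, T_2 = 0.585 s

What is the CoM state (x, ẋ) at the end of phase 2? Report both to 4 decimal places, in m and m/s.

phase 1: p=0.0222, T=0.366, ωT=1.555646, cosh=2.474601, sinh=2.263548; start (x,ẋ)=(-0.010100, 0.175200) → end (x,ẋ)=(0.035573, 0.122792)
phase 2: p=0.2568, T=0.585, ωT=2.486484, cosh=6.051073, sinh=5.967871; start (x,ẋ)=(0.035573, 0.122792) → end (x,ẋ)=(-0.909451, -4.868582)

x = -0.9095, ẋ = -4.8686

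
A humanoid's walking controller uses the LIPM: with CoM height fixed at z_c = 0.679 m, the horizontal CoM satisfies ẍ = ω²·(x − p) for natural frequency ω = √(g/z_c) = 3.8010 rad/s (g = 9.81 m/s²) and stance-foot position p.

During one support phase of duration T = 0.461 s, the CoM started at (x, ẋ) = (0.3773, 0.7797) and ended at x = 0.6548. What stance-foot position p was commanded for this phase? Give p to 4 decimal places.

p = 0.5277

ωT = 3.8010·0.461 = 1.752261; cosh(ωT) = 2.970505, sinh(ωT) = 2.797124
x(T) = p + (x₀−p)·cosh(ωT) + (ẋ₀/ω)·sinh(ωT) ⇒ p·(1 − cosh) = x(T) − x₀·cosh − (ẋ₀/ω)·sinh
numerator   = 0.6548 − (0.3773)·2.970505 − (0.7797/3.8010)·2.797124 = -1.039746
denominator = 1 − 2.970505 = -1.970505
p = -1.039746 / -1.970505 = 0.5277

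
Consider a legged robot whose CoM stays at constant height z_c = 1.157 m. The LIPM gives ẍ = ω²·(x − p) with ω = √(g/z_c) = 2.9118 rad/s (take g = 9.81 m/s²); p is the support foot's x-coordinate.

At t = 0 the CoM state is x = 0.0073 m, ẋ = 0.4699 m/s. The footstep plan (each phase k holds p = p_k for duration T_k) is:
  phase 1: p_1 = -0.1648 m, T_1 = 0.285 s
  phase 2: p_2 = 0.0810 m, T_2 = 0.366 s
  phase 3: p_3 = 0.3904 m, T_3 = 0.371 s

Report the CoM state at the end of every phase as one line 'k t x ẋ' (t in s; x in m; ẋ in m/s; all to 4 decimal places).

1 0.2850 0.2199 1.1065
2 0.6510 0.7926 2.3139
3 1.0220 2.0864 5.3264

phase 1: p=-0.1648, T=0.285, ωT=0.829863, cosh=1.364557, sinh=0.928448; start (x,ẋ)=(0.007300, 0.469900) → end (x,ẋ)=(0.219871, 1.106470)
phase 2: p=0.0810, T=0.366, ωT=1.065719, cosh=1.623703, sinh=1.279222; start (x,ẋ)=(0.219871, 1.106470) → end (x,ẋ)=(0.792584, 2.313850)
phase 3: p=0.3904, T=0.371, ωT=1.080278, cosh=1.642499, sinh=1.302998; start (x,ẋ)=(0.792584, 2.313850) → end (x,ẋ)=(2.086409, 5.326411)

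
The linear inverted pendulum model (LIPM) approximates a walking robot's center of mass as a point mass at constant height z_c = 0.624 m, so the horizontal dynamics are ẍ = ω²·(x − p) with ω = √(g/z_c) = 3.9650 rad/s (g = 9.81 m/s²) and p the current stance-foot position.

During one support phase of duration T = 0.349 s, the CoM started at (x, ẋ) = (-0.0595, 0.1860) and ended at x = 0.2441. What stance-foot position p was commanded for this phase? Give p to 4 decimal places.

p = -0.2522

ωT = 3.9650·0.349 = 1.383785; cosh(ωT) = 2.120302, sinh(ωT) = 1.869674
x(T) = p + (x₀−p)·cosh(ωT) + (ẋ₀/ω)·sinh(ωT) ⇒ p·(1 − cosh) = x(T) − x₀·cosh − (ẋ₀/ω)·sinh
numerator   = 0.2441 − (-0.0595)·2.120302 − (0.1860/3.9650)·1.869674 = 0.282551
denominator = 1 − 2.120302 = -1.120302
p = 0.282551 / -1.120302 = -0.2522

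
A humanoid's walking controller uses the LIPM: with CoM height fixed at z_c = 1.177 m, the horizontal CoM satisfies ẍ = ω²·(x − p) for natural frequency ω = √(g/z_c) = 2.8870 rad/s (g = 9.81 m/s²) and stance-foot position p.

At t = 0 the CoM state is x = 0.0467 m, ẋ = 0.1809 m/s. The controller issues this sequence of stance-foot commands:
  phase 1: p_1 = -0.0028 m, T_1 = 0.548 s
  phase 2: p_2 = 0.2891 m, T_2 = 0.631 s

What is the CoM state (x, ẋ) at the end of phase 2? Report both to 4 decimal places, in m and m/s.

phase 1: p=-0.0028, T=0.548, ωT=1.582076, cosh=2.535297, sinh=2.329749; start (x,ẋ)=(0.046700, 0.180900) → end (x,ẋ)=(0.268680, 0.791571)
phase 2: p=0.2891, T=0.631, ωT=1.821697, cosh=3.172046, sinh=3.010295; start (x,ẋ)=(0.268680, 0.791571) → end (x,ẋ)=(1.049703, 2.333434)

x = 1.0497, ẋ = 2.3334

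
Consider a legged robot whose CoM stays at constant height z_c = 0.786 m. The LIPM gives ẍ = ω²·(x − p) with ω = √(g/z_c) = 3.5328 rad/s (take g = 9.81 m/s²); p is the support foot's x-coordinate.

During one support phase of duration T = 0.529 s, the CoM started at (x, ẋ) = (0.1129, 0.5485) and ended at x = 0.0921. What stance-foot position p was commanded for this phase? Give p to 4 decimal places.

ωT = 3.5328·0.529 = 1.868851; cosh(ωT) = 3.317574, sinh(ωT) = 3.163273
x(T) = p + (x₀−p)·cosh(ωT) + (ẋ₀/ω)·sinh(ωT) ⇒ p·(1 − cosh) = x(T) − x₀·cosh − (ẋ₀/ω)·sinh
numerator   = 0.0921 − (0.1129)·3.317574 − (0.5485/3.5328)·3.163273 = -0.773582
denominator = 1 − 3.317574 = -2.317574
p = -0.773582 / -2.317574 = 0.3338

p = 0.3338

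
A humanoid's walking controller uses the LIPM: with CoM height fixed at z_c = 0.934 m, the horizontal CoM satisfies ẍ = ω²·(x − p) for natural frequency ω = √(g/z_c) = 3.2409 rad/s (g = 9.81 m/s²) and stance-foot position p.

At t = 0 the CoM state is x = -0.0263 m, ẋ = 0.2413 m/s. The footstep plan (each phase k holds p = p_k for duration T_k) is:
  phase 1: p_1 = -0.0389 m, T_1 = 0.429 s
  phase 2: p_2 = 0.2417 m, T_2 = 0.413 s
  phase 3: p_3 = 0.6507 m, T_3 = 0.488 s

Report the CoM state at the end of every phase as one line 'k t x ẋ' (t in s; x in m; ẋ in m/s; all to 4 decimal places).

phase 1: p=-0.0389, T=0.429, ωT=1.390346, cosh=2.132614, sinh=1.883625; start (x,ẋ)=(-0.026300, 0.241300) → end (x,ẋ)=(0.128216, 0.591518)
phase 2: p=0.2417, T=0.413, ωT=1.338492, cosh=2.037764, sinh=1.775523; start (x,ẋ)=(0.128216, 0.591518) → end (x,ẋ)=(0.334508, 0.552352)
phase 3: p=0.6507, T=0.488, ωT=1.581559, cosh=2.534093, sinh=2.328439; start (x,ẋ)=(0.334508, 0.552352) → end (x,ẋ)=(0.246280, -0.986347)

1 0.4290 0.1282 0.5915
2 0.8420 0.3345 0.5524
3 1.3300 0.2463 -0.9863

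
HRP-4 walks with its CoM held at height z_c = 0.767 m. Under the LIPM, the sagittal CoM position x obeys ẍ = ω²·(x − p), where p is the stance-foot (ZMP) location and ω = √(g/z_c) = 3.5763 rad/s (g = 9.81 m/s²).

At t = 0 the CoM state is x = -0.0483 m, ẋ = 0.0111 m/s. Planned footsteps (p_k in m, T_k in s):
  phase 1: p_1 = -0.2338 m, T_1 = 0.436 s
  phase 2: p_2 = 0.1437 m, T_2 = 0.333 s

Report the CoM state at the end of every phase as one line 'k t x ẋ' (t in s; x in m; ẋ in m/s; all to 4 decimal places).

phase 1: p=-0.2338, T=0.436, ωT=1.559267, cosh=2.482812, sinh=2.272522; start (x,ẋ)=(-0.048300, 0.011100) → end (x,ẋ)=(0.233815, 1.535158)
phase 2: p=0.1437, T=0.333, ωT=1.190908, cosh=1.797006, sinh=1.493061; start (x,ẋ)=(0.233815, 1.535158) → end (x,ẋ)=(0.946547, 3.239870)

1 0.4360 0.2338 1.5352
2 0.7690 0.9465 3.2399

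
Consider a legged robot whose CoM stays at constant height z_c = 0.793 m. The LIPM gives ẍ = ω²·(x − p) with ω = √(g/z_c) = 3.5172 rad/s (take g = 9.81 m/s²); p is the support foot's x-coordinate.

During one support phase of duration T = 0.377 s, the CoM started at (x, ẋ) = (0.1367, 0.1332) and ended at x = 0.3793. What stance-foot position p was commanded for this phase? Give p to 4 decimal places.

p = -0.0369

ωT = 3.5172·0.377 = 1.325984; cosh(ωT) = 2.015716, sinh(ωT) = 1.750175
x(T) = p + (x₀−p)·cosh(ωT) + (ẋ₀/ω)·sinh(ωT) ⇒ p·(1 − cosh) = x(T) − x₀·cosh − (ẋ₀/ω)·sinh
numerator   = 0.3793 − (0.1367)·2.015716 − (0.1332/3.5172)·1.750175 = 0.037471
denominator = 1 − 2.015716 = -1.015716
p = 0.037471 / -1.015716 = -0.0369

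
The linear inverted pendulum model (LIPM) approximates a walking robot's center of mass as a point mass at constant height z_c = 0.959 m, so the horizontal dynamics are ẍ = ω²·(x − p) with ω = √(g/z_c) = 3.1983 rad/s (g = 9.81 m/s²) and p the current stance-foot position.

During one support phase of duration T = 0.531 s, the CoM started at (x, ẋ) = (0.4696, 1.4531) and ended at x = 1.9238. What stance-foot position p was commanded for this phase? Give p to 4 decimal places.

ωT = 3.1983·0.531 = 1.698297; cosh(ωT) = 2.823815, sinh(ωT) = 2.640820
x(T) = p + (x₀−p)·cosh(ωT) + (ẋ₀/ω)·sinh(ωT) ⇒ p·(1 − cosh) = x(T) − x₀·cosh − (ẋ₀/ω)·sinh
numerator   = 1.9238 − (0.4696)·2.823815 − (1.4531/3.1983)·2.640820 = -0.602081
denominator = 1 − 2.823815 = -1.823815
p = -0.602081 / -1.823815 = 0.3301

p = 0.3301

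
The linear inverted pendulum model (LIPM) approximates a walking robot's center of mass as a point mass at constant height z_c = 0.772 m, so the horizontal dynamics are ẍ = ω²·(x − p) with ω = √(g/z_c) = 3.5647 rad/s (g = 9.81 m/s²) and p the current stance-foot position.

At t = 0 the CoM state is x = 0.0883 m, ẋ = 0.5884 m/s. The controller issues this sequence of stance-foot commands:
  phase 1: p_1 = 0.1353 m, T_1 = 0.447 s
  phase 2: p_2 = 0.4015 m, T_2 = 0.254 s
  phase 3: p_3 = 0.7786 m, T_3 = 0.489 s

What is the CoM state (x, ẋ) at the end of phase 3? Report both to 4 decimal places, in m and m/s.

phase 1: p=0.1353, T=0.447, ωT=1.593421, cosh=2.561891, sinh=2.358662; start (x,ẋ)=(0.088300, 0.588400) → end (x,ẋ)=(0.404219, 1.112244)
phase 2: p=0.4015, T=0.254, ωT=0.905434, cosh=1.438685, sinh=1.034319; start (x,ẋ)=(0.404219, 1.112244) → end (x,ẋ)=(0.728136, 1.610194)
phase 3: p=0.7786, T=0.489, ωT=1.743138, cosh=2.945111, sinh=2.770141; start (x,ẋ)=(0.728136, 1.610194) → end (x,ẋ)=(1.881265, 4.243883)

x = 1.8813, ẋ = 4.2439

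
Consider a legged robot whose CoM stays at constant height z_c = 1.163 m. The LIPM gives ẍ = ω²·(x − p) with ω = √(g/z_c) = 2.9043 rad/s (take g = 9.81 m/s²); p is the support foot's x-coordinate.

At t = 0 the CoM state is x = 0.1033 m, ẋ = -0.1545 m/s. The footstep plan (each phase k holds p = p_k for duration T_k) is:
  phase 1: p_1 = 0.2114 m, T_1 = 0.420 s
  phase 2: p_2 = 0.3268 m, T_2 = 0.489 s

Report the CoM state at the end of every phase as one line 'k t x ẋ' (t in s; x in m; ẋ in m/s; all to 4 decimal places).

1 0.4200 -0.0698 -0.7697
2 0.9090 -1.0580 -3.9295

phase 1: p=0.2114, T=0.420, ωT=1.219806, cosh=1.840909, sinh=1.545622; start (x,ẋ)=(0.103300, -0.154500) → end (x,ẋ)=(-0.069825, -0.769676)
phase 2: p=0.3268, T=0.489, ωT=1.420203, cosh=2.189812, sinh=1.948147; start (x,ẋ)=(-0.069825, -0.769676) → end (x,ẋ)=(-1.058017, -3.929549)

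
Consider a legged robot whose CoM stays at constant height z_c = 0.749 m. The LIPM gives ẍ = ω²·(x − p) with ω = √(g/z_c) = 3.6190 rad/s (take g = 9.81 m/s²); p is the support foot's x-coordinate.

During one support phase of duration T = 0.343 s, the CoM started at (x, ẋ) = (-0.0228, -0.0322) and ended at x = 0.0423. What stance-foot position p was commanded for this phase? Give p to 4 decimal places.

p = -0.1134

ωT = 3.6190·0.343 = 1.241317; cosh(ωT) = 1.874585, sinh(ωT) = 1.585582
x(T) = p + (x₀−p)·cosh(ωT) + (ẋ₀/ω)·sinh(ωT) ⇒ p·(1 − cosh) = x(T) − x₀·cosh − (ẋ₀/ω)·sinh
numerator   = 0.0423 − (-0.0228)·1.874585 − (-0.0322/3.6190)·1.585582 = 0.099148
denominator = 1 − 1.874585 = -0.874585
p = 0.099148 / -0.874585 = -0.1134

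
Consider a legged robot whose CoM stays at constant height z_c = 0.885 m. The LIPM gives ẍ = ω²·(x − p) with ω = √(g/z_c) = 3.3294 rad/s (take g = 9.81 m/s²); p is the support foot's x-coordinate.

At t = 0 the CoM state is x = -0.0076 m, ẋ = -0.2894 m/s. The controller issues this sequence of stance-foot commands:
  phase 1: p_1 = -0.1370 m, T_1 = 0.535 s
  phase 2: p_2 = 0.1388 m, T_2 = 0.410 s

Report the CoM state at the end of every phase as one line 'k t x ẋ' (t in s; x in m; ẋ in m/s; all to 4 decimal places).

phase 1: p=-0.1370, T=0.535, ωT=1.781229, cosh=3.052790, sinh=2.884359; start (x,ẋ)=(-0.007600, -0.289400) → end (x,ẋ)=(0.007315, 0.359175)
phase 2: p=0.1388, T=0.410, ωT=1.365054, cosh=2.085651, sinh=1.830284; start (x,ẋ)=(0.007315, 0.359175) → end (x,ẋ)=(0.062019, -0.052123)

1 0.5350 0.0073 0.3592
2 0.9450 0.0620 -0.0521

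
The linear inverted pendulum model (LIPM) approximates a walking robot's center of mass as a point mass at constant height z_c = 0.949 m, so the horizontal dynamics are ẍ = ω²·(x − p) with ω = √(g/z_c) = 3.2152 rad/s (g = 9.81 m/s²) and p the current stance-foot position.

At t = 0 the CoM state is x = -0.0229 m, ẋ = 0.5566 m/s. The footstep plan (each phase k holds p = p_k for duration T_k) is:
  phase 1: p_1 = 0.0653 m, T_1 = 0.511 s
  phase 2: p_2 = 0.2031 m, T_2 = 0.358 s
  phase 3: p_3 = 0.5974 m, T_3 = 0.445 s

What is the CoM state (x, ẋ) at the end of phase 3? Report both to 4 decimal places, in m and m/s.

phase 1: p=0.0653, T=0.511, ωT=1.642967, cosh=2.681947, sinh=2.488542; start (x,ẋ)=(-0.022900, 0.556600) → end (x,ẋ)=(0.259557, 0.787069)
phase 2: p=0.2031, T=0.358, ωT=1.151042, cosh=1.738896, sinh=1.422589; start (x,ẋ)=(0.259557, 0.787069) → end (x,ẋ)=(0.649517, 1.626859)
phase 3: p=0.5974, T=0.445, ωT=1.430764, cosh=2.210510, sinh=1.971383; start (x,ẋ)=(0.649517, 1.626859) → end (x,ẋ)=(1.710105, 3.926525)

x = 1.7101, ẋ = 3.9265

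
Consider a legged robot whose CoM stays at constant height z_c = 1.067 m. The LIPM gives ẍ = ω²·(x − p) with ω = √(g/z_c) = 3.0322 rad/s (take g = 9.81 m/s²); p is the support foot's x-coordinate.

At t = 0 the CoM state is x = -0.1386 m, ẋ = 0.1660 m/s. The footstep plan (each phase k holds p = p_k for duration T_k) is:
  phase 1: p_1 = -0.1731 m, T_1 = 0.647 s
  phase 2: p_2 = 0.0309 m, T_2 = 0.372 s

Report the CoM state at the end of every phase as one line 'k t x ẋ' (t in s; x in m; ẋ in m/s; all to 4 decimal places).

1 0.6470 0.1429 0.9667
2 1.0190 0.6628 2.1191

phase 1: p=-0.1731, T=0.647, ωT=1.961833, cosh=3.626478, sinh=3.485877; start (x,ẋ)=(-0.138600, 0.166000) → end (x,ẋ)=(0.142850, 0.966656)
phase 2: p=0.0309, T=0.372, ωT=1.127978, cosh=1.706546, sinh=1.382859; start (x,ẋ)=(0.142850, 0.966656) → end (x,ẋ)=(0.662800, 2.119062)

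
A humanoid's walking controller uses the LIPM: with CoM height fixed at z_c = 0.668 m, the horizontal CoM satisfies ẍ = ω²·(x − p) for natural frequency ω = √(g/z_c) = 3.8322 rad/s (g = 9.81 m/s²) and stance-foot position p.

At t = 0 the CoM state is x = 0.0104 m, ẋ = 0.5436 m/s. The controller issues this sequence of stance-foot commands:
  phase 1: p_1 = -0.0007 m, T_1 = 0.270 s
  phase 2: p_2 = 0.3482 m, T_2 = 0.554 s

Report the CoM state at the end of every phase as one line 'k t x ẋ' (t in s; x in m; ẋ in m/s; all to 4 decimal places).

1 0.2700 0.1913 0.9138
2 0.8240 0.6652 1.3963

phase 1: p=-0.0007, T=0.270, ωT=1.034694, cosh=1.584790, sinh=1.229455; start (x,ẋ)=(0.010400, 0.543600) → end (x,ẋ)=(0.191290, 0.913790)
phase 2: p=0.3482, T=0.554, ωT=2.123039, cosh=4.238080, sinh=4.118413; start (x,ẋ)=(0.191290, 0.913790) → end (x,ẋ)=(0.665241, 1.396271)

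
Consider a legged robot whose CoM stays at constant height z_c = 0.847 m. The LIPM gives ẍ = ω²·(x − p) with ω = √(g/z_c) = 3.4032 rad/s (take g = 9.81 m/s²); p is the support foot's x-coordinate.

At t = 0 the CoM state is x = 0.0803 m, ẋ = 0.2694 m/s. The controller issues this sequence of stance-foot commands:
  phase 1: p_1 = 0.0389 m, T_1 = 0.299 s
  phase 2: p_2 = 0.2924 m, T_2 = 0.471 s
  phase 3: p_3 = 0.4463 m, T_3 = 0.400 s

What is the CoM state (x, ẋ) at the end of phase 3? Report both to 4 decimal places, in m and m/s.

phase 1: p=0.0389, T=0.299, ωT=1.017557, cosh=1.563952, sinh=1.202475; start (x,ẋ)=(0.080300, 0.269400) → end (x,ẋ)=(0.198837, 0.590748)
phase 2: p=0.2924, T=0.471, ωT=1.602907, cosh=2.584382, sinh=2.383071; start (x,ẋ)=(0.198837, 0.590748) → end (x,ẋ)=(0.464264, 0.767913)
phase 3: p=0.4463, T=0.400, ωT=1.361280, cosh=2.078758, sinh=1.822426; start (x,ẋ)=(0.464264, 0.767913) → end (x,ẋ)=(0.894864, 1.707723)

x = 0.8949, ẋ = 1.7077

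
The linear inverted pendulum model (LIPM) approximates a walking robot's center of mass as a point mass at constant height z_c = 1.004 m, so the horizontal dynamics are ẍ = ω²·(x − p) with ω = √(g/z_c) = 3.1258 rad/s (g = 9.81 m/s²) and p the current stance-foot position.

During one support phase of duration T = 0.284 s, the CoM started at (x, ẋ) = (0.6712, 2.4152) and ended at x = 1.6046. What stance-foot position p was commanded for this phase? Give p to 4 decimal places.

ωT = 3.1258·0.284 = 0.887727; cosh(ωT) = 1.420596, sinh(ωT) = 1.009006
x(T) = p + (x₀−p)·cosh(ωT) + (ẋ₀/ω)·sinh(ωT) ⇒ p·(1 − cosh) = x(T) − x₀·cosh − (ẋ₀/ω)·sinh
numerator   = 1.6046 − (0.6712)·1.420596 − (2.4152/3.1258)·1.009006 = -0.128528
denominator = 1 − 1.420596 = -0.420596
p = -0.128528 / -0.420596 = 0.3056

p = 0.3056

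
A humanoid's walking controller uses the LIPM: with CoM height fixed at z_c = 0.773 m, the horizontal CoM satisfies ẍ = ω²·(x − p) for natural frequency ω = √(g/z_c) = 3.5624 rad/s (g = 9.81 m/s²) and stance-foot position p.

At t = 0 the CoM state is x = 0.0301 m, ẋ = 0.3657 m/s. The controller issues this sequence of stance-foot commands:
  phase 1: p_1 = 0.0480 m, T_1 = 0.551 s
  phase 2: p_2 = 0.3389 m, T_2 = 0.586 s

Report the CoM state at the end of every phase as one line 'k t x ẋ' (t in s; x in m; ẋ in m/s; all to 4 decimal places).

1 0.5510 0.3413 1.1050
2 1.1370 1.5802 4.5579

phase 1: p=0.0480, T=0.551, ωT=1.962882, cosh=3.630136, sinh=3.489683; start (x,ẋ)=(0.030100, 0.365700) → end (x,ẋ)=(0.341256, 1.105014)
phase 2: p=0.3389, T=0.586, ωT=2.087566, cosh=4.094626, sinh=3.970638; start (x,ẋ)=(0.341256, 1.105014) → end (x,ẋ)=(1.580191, 4.557943)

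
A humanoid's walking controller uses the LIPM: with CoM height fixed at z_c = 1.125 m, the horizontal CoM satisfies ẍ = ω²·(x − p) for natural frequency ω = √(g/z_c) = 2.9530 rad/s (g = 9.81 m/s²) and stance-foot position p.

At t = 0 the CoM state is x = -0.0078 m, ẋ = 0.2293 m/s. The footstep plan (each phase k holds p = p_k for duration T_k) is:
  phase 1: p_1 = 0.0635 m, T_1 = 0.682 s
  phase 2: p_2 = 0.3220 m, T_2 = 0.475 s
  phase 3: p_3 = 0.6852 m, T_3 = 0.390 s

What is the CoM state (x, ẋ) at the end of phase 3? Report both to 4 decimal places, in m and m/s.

phase 1: p=0.0635, T=0.682, ωT=2.013946, cosh=3.813143, sinh=3.679682; start (x,ẋ)=(-0.007800, 0.229300) → end (x,ẋ)=(0.077350, 0.099601)
phase 2: p=0.3220, T=0.475, ωT=1.402675, cosh=2.156000, sinh=1.910062; start (x,ẋ)=(0.077350, 0.099601) → end (x,ẋ)=(-0.141042, -1.165190)
phase 3: p=0.6852, T=0.390, ωT=1.151670, cosh=1.739790, sinh=1.423682; start (x,ẋ)=(-0.141042, -1.165190) → end (x,ẋ)=(-1.314042, -5.500817)

x = -1.3140, ẋ = -5.5008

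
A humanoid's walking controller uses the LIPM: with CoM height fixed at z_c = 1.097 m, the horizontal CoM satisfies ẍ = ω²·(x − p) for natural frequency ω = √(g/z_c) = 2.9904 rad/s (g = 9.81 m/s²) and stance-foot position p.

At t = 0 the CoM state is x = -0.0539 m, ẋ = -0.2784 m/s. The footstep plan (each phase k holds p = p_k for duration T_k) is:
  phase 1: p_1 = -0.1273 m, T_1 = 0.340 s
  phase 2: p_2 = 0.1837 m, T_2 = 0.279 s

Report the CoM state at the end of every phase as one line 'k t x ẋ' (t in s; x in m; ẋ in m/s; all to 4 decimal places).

phase 1: p=-0.1273, T=0.340, ωT=1.016736, cosh=1.562966, sinh=1.201192; start (x,ẋ)=(-0.053900, -0.278400) → end (x,ẋ)=(-0.124407, -0.171474)
phase 2: p=0.1837, T=0.279, ωT=0.834322, cosh=1.368710, sinh=0.934541; start (x,ẋ)=(-0.124407, -0.171474) → end (x,ẋ)=(-0.291597, -1.095749)

1 0.3400 -0.1244 -0.1715
2 0.6190 -0.2916 -1.0957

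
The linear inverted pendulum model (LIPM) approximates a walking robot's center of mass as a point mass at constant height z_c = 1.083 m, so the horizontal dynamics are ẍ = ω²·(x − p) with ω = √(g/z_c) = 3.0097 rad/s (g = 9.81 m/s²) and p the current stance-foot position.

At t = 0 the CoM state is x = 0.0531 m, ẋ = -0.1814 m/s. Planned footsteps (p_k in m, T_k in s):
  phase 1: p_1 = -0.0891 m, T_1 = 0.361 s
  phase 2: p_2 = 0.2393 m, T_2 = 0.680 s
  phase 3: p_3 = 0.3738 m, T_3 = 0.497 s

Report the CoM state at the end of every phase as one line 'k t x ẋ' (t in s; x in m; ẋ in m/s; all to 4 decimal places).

phase 1: p=-0.0891, T=0.361, ωT=1.086502, cosh=1.650641, sinh=1.313246; start (x,ẋ)=(0.053100, -0.181400) → end (x,ẋ)=(0.066469, 0.262616)
phase 2: p=0.2393, T=0.680, ωT=2.046596, cosh=3.935339, sinh=3.806165; start (x,ẋ)=(0.066469, 0.262616) → end (x,ẋ)=(-0.108734, -0.946363)
phase 3: p=0.3738, T=0.497, ωT=1.495821, cosh=2.343532, sinh=2.119467; start (x,ẋ)=(-0.108734, -0.946363) → end (x,ẋ)=(-1.423474, -5.295896)

1 0.3610 0.0665 0.2626
2 1.0410 -0.1087 -0.9464
3 1.5380 -1.4235 -5.2959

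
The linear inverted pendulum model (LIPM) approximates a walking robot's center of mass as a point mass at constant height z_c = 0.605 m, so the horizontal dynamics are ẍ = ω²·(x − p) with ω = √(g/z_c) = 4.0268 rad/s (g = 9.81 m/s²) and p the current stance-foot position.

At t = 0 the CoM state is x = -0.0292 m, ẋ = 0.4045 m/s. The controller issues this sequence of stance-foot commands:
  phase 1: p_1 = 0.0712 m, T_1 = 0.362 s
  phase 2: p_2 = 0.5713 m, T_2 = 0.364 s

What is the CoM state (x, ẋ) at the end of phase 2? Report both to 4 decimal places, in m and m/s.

x = -0.5743, ẋ = -4.1045

phase 1: p=0.0712, T=0.362, ωT=1.457702, cosh=2.264422, sinh=2.031652; start (x,ẋ)=(-0.029200, 0.404500) → end (x,ẋ)=(0.047935, 0.094581)
phase 2: p=0.5713, T=0.364, ωT=1.465755, cosh=2.280858, sinh=2.049955; start (x,ẋ)=(0.047935, 0.094581) → end (x,ẋ)=(-0.574271, -4.104522)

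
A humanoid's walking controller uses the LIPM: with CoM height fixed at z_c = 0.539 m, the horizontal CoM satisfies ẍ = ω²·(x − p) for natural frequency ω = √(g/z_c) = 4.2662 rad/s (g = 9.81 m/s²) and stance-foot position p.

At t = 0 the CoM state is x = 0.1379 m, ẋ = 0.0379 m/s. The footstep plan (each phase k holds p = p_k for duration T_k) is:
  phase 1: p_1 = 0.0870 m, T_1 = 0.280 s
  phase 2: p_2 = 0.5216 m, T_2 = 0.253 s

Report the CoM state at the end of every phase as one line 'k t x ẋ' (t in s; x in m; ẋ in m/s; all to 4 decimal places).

1 0.2800 0.1921 0.3939
2 0.5330 0.1009 -1.1831

phase 1: p=0.0870, T=0.280, ωT=1.194536, cosh=1.802435, sinh=1.499590; start (x,ẋ)=(0.137900, 0.037900) → end (x,ẋ)=(0.192066, 0.393948)
phase 2: p=0.5216, T=0.253, ωT=1.079349, cosh=1.641289, sinh=1.301473; start (x,ẋ)=(0.192066, 0.393948) → end (x,ẋ)=(0.100919, -1.183104)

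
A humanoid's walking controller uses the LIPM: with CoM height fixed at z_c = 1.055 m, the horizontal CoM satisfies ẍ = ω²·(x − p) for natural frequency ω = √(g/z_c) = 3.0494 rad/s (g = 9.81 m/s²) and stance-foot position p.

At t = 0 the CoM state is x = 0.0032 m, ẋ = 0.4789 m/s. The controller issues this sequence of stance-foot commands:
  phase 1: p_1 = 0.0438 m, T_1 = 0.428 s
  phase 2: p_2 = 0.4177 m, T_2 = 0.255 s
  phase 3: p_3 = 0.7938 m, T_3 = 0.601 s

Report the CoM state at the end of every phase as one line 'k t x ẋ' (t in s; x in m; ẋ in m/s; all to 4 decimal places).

1 0.4280 0.2317 0.7365
2 0.6830 0.3800 0.4839
3 1.2840 -0.0494 -2.2919

phase 1: p=0.0438, T=0.428, ωT=1.305143, cosh=1.979675, sinh=1.708542; start (x,ẋ)=(0.003200, 0.478900) → end (x,ẋ)=(0.231747, 0.736539)
phase 2: p=0.4177, T=0.255, ωT=0.777597, cosh=1.317873, sinh=0.858364; start (x,ẋ)=(0.231747, 0.736539) → end (x,ẋ)=(0.379963, 0.483934)
phase 3: p=0.7938, T=0.601, ωT=1.832689, cosh=3.205329, sinh=3.045346; start (x,ẋ)=(0.379963, 0.483934) → end (x,ẋ)=(-0.049392, -2.291917)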